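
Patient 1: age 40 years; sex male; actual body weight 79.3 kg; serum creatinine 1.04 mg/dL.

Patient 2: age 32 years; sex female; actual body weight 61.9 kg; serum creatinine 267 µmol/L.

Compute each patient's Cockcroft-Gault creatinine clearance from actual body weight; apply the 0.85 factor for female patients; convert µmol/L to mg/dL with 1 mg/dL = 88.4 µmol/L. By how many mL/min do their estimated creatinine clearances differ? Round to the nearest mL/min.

Patient 1: CrCl = (140 − 40) × 79.3 / (72 × 1.04) = 7930.0 / 74.88 ≈ 105.9 mL/min
Patient 2: SCr = 267 / 88.4 = 3.02 mg/dL
Patient 2: CrCl = (140 − 32) × 61.9 / (72 × 3.02) × 0.85 = 6685.2 / 217.44 × 0.85 ≈ 26.1 mL/min
|105.9 − 26.1| = 79.8 mL/min

80 mL/min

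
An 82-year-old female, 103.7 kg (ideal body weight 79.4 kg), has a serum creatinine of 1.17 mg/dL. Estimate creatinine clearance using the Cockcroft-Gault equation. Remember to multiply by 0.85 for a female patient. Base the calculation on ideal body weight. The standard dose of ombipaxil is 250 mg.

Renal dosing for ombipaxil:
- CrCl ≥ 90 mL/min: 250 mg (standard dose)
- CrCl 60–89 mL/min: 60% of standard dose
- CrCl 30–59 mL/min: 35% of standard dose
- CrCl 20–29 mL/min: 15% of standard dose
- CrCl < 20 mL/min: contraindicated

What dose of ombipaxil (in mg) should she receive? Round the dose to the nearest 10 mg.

CrCl = (140 − 82) × 79.4 / (72 × 1.17) × 0.85 = 4605.2 / 84.24 × 0.85 ≈ 46.5 mL/min
CrCl ≈ 46 mL/min → bracket 30–59 mL/min.
35% of 250 mg = 87.5 mg → 90 mg

90 mg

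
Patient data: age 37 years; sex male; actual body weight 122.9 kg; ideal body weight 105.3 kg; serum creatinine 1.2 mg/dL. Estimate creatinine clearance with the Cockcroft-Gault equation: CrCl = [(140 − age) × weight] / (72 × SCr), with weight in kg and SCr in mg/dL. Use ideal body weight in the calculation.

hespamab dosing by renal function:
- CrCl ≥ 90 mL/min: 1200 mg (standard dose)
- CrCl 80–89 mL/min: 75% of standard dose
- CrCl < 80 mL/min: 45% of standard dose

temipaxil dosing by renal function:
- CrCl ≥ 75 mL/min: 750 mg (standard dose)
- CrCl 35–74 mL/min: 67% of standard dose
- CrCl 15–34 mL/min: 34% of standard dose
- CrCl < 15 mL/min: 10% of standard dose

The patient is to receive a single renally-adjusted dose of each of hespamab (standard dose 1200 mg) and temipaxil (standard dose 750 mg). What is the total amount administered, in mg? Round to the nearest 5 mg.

1950 mg

CrCl = (140 − 37) × 105.3 / (72 × 1.2) = 10845.9 / 86.40 ≈ 125.5 mL/min
CrCl ≈ 126 mL/min.
hespamab: ≥ 90 mL/min → 100% of 1200 mg = 1200 mg.
temipaxil: ≥ 75 mL/min → 100% of 750 mg = 750 mg.
Total = 1200 + 750 = 1950 mg.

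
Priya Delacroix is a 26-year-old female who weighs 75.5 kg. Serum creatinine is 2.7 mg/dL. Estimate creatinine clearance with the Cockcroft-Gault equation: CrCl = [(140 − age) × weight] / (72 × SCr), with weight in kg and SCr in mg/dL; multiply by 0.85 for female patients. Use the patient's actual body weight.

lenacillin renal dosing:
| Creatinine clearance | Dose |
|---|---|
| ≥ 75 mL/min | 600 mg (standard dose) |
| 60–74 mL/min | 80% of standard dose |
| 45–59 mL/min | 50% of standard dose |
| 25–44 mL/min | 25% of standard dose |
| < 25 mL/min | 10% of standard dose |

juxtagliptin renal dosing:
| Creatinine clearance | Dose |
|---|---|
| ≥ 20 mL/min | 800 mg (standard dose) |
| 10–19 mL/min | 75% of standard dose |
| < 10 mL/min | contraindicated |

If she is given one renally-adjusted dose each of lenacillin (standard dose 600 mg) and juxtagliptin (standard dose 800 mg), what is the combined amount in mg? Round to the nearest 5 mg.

CrCl = (140 − 26) × 75.5 / (72 × 2.7) × 0.85 = 8607.0 / 194.40 × 0.85 ≈ 37.6 mL/min
CrCl ≈ 38 mL/min.
lenacillin: 25–44 mL/min → 25% of 600 mg = 150 mg.
juxtagliptin: ≥ 20 mL/min → 100% of 800 mg = 800 mg.
Total = 150 + 800 = 950 mg.

950 mg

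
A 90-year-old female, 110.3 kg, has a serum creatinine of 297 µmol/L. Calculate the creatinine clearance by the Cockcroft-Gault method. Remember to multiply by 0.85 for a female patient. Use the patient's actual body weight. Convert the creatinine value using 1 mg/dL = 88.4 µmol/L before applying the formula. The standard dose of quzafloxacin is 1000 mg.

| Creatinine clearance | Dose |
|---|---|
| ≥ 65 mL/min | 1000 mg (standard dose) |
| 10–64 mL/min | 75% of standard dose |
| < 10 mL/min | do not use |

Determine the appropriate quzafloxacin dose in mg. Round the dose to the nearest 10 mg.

750 mg

SCr = 297 / 88.4 = 3.36 mg/dL
CrCl = (140 − 90) × 110.3 / (72 × 3.36) × 0.85 = 5515.0 / 241.92 × 0.85 ≈ 19.4 mL/min
CrCl ≈ 19 mL/min → bracket 10–64 mL/min.
75% of 1000 mg = 750 mg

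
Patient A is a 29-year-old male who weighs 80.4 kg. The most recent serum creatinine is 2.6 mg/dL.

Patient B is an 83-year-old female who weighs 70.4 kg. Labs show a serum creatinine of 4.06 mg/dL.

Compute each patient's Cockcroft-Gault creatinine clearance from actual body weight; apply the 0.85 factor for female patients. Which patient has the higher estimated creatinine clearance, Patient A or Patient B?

Patient A

Patient A: CrCl = (140 − 29) × 80.4 / (72 × 2.6) = 8924.4 / 187.20 ≈ 47.7 mL/min
Patient B: CrCl = (140 − 83) × 70.4 / (72 × 4.06) × 0.85 = 4012.8 / 292.32 × 0.85 ≈ 11.7 mL/min
47.7 vs 11.7 mL/min → Patient A is higher.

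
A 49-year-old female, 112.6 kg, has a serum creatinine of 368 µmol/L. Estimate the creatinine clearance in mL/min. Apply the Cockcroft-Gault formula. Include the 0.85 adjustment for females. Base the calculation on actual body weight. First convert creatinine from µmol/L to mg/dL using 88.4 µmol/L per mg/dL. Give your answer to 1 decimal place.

29.1 mL/min

SCr = 368 / 88.4 = 4.163 mg/dL
CrCl = (140 − 49) × 112.6 / (72 × 4.163) × 0.85 = 10246.6 / 299.74 × 0.85 ≈ 29.1 mL/min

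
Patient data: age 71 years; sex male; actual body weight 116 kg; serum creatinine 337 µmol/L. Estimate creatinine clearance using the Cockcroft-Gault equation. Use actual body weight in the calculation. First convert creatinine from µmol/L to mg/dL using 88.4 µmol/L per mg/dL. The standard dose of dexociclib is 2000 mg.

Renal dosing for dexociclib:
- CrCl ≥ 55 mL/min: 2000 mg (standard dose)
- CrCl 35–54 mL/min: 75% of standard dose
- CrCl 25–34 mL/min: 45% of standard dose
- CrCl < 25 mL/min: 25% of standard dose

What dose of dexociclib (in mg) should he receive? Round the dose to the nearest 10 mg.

900 mg

SCr = 337 / 88.4 = 3.812 mg/dL
CrCl = (140 − 71) × 116 / (72 × 3.812) = 8004.0 / 274.46 ≈ 29.2 mL/min
CrCl ≈ 29 mL/min → bracket 25–34 mL/min.
45% of 2000 mg = 900 mg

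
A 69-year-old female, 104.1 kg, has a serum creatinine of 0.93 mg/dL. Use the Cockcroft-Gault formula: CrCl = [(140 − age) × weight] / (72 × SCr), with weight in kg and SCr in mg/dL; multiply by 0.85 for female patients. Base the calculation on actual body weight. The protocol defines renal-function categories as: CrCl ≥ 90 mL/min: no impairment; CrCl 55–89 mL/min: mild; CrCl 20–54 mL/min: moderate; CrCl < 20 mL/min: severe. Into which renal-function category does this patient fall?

no impairment

CrCl = (140 − 69) × 104.1 / (72 × 0.93) × 0.85 = 7391.1 / 66.96 × 0.85 ≈ 93.8 mL/min
94 mL/min falls in the 'no impairment' range.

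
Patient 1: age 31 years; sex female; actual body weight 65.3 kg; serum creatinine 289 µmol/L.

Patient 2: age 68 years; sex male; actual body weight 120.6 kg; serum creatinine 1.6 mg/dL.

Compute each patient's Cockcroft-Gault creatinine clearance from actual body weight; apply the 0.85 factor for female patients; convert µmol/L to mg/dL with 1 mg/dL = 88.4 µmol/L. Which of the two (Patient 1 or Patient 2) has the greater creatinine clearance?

Patient 2

Patient 1: SCr = 289 / 88.4 = 3.269 mg/dL
Patient 1: CrCl = (140 − 31) × 65.3 / (72 × 3.269) × 0.85 = 7117.7 / 235.37 × 0.85 ≈ 25.7 mL/min
Patient 2: CrCl = (140 − 68) × 120.6 / (72 × 1.6) = 8683.2 / 115.20 ≈ 75.4 mL/min
25.7 vs 75.4 mL/min → Patient 2 is higher.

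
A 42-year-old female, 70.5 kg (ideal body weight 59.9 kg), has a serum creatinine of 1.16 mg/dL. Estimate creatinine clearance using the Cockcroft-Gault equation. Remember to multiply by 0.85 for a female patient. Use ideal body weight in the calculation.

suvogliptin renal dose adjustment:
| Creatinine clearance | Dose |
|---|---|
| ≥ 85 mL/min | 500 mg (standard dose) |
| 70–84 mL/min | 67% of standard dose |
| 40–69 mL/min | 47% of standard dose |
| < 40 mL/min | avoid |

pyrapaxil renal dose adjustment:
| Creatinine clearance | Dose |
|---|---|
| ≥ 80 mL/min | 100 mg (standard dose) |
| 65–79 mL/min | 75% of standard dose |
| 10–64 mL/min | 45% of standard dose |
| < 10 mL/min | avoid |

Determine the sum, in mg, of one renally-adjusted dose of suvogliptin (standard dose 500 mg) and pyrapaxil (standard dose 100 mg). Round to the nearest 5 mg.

CrCl = (140 − 42) × 59.9 / (72 × 1.16) × 0.85 = 5870.2 / 83.52 × 0.85 ≈ 59.7 mL/min
CrCl ≈ 60 mL/min.
suvogliptin: 40–69 mL/min → 47% of 500 mg = 235 mg.
pyrapaxil: 10–64 mL/min → 45% of 100 mg = 45 mg.
Total = 235 + 45 = 280 mg.

280 mg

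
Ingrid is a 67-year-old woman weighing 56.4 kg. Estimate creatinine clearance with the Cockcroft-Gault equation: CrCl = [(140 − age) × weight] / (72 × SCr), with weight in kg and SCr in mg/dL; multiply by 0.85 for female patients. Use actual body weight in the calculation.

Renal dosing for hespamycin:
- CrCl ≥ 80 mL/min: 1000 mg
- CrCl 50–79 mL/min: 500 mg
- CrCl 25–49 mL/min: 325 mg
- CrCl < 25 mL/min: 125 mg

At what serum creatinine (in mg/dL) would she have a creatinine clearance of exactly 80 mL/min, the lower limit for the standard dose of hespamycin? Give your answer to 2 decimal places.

0.61 mg/dL

Standard dose requires CrCl ≥ 80 mL/min.
Set (140 − 67) × 56.4 × 0.85 / (72 × SCr) = 80
SCr = (140 − 67) × 56.4 × 0.85 / (72 × 80) = 0.608 mg/dL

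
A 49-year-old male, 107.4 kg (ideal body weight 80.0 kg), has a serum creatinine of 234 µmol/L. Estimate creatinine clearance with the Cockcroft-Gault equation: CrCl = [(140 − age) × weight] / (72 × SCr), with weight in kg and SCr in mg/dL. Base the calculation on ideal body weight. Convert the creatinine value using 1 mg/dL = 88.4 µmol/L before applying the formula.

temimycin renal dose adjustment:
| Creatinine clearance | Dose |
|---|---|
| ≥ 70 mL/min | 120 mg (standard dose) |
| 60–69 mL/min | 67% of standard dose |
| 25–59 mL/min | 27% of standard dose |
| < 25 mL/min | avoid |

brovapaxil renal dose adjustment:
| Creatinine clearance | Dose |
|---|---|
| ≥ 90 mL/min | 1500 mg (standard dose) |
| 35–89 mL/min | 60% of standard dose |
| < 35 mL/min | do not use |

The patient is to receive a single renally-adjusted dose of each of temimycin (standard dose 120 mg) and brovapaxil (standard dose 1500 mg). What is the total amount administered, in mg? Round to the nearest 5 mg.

SCr = 234 / 88.4 = 2.647 mg/dL
CrCl = (140 − 49) × 80 / (72 × 2.647) = 7280.0 / 190.58 ≈ 38.2 mL/min
CrCl ≈ 38 mL/min.
temimycin: 25–59 mL/min → 27% of 120 mg = 32.4 mg.
brovapaxil: 35–89 mL/min → 60% of 1500 mg = 900 mg.
Total = 32.4 + 900 = 932.4 mg.

930 mg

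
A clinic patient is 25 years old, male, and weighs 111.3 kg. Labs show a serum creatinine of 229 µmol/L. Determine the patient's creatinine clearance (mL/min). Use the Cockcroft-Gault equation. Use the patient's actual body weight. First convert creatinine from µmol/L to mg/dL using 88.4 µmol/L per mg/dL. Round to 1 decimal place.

68.6 mL/min

SCr = 229 / 88.4 = 2.59 mg/dL
CrCl = (140 − 25) × 111.3 / (72 × 2.59) = 12799.5 / 186.48 ≈ 68.6 mL/min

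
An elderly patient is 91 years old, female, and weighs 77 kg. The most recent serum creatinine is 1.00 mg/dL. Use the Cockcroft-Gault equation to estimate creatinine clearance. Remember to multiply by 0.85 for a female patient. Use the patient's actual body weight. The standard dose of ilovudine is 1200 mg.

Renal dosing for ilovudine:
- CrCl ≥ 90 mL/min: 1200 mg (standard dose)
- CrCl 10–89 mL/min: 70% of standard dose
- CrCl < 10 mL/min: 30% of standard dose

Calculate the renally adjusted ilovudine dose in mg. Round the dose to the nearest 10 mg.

840 mg

CrCl = (140 − 91) × 77 / (72 × 1) × 0.85 = 3773.0 / 72.00 × 0.85 ≈ 44.5 mL/min
CrCl ≈ 45 mL/min → bracket 10–89 mL/min.
70% of 1200 mg = 840 mg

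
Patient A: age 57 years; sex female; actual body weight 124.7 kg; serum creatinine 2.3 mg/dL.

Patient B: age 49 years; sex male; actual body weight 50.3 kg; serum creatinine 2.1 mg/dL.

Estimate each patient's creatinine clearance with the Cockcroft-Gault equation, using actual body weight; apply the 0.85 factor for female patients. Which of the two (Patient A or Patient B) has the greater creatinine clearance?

Patient A: CrCl = (140 − 57) × 124.7 / (72 × 2.3) × 0.85 = 10350.1 / 165.60 × 0.85 ≈ 53.1 mL/min
Patient B: CrCl = (140 − 49) × 50.3 / (72 × 2.1) = 4577.3 / 151.20 ≈ 30.3 mL/min
53.1 vs 30.3 mL/min → Patient A is higher.

Patient A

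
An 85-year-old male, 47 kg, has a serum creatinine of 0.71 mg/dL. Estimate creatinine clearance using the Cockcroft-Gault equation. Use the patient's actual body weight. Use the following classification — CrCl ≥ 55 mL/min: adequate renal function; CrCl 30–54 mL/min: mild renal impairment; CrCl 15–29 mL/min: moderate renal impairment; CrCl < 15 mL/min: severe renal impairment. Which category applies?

CrCl = (140 − 85) × 47 / (72 × 0.71) = 2585.0 / 51.12 ≈ 50.6 mL/min
51 mL/min falls in the 'mild renal impairment' range.

mild renal impairment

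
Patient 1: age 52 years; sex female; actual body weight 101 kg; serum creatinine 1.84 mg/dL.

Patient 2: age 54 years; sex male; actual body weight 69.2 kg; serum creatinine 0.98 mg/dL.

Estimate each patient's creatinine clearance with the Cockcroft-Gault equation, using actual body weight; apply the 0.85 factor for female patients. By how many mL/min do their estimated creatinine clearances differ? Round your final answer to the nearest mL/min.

27 mL/min

Patient 1: CrCl = (140 − 52) × 101 / (72 × 1.84) × 0.85 = 8888.0 / 132.48 × 0.85 ≈ 57.0 mL/min
Patient 2: CrCl = (140 − 54) × 69.2 / (72 × 0.98) = 5951.2 / 70.56 ≈ 84.3 mL/min
|57.0 − 84.3| = 27.3 mL/min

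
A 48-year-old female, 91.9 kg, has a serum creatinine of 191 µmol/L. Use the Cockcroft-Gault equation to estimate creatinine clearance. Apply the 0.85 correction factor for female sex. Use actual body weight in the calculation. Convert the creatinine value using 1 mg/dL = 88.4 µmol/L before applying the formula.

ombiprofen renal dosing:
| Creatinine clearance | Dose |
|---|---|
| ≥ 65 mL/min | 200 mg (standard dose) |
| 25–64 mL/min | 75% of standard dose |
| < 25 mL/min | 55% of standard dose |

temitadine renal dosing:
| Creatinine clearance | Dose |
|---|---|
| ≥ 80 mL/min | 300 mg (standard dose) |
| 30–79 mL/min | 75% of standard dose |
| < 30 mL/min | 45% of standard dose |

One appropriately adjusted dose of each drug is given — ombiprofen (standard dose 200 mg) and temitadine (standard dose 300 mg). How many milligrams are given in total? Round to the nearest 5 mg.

SCr = 191 / 88.4 = 2.161 mg/dL
CrCl = (140 − 48) × 91.9 / (72 × 2.161) × 0.85 = 8454.8 / 155.59 × 0.85 ≈ 46.2 mL/min
CrCl ≈ 46 mL/min.
ombiprofen: 25–64 mL/min → 75% of 200 mg = 150 mg.
temitadine: 30–79 mL/min → 75% of 300 mg = 225 mg.
Total = 150 + 225 = 375 mg.

375 mg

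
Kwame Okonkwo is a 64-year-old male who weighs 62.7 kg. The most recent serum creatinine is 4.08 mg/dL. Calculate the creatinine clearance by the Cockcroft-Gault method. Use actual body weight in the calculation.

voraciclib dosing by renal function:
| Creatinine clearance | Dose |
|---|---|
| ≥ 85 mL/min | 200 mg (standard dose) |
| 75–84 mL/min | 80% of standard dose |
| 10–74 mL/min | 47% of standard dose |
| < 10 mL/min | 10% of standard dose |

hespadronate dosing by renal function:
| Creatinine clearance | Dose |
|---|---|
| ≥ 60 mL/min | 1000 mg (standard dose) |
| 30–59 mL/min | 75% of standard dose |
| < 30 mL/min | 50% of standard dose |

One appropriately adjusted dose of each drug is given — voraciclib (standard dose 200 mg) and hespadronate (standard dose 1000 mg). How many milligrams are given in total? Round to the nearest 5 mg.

595 mg

CrCl = (140 − 64) × 62.7 / (72 × 4.08) = 4765.2 / 293.76 ≈ 16.2 mL/min
CrCl ≈ 16 mL/min.
voraciclib: 10–74 mL/min → 47% of 200 mg = 94 mg.
hespadronate: < 30 mL/min → 50% of 1000 mg = 500 mg.
Total = 94 + 500 = 594 mg.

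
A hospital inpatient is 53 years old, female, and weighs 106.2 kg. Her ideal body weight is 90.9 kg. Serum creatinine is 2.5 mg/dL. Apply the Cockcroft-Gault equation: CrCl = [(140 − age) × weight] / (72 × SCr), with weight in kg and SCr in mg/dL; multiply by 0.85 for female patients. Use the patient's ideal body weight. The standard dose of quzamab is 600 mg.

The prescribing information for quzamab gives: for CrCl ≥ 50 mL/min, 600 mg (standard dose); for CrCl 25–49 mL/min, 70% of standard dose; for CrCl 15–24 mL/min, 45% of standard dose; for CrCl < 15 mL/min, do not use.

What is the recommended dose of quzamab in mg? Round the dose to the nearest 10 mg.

CrCl = (140 − 53) × 90.9 / (72 × 2.5) × 0.85 = 7908.3 / 180.00 × 0.85 ≈ 37.3 mL/min
CrCl ≈ 37 mL/min → bracket 25–49 mL/min.
70% of 600 mg = 420 mg

420 mg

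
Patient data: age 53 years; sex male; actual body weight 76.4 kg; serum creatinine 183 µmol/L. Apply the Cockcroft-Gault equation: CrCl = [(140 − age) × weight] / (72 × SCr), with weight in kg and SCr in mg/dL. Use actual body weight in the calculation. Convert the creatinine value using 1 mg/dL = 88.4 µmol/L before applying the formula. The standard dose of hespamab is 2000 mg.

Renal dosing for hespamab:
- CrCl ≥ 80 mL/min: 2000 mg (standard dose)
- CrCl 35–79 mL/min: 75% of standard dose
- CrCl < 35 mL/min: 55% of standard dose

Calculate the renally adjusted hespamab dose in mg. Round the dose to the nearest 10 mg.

SCr = 183 / 88.4 = 2.07 mg/dL
CrCl = (140 − 53) × 76.4 / (72 × 2.07) = 6646.8 / 149.04 ≈ 44.6 mL/min
CrCl ≈ 45 mL/min → bracket 35–79 mL/min.
75% of 2000 mg = 1500 mg

1500 mg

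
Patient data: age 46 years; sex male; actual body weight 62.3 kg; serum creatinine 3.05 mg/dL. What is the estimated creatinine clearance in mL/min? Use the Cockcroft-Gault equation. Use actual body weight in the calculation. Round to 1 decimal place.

CrCl = (140 − 46) × 62.3 / (72 × 3.05) = 5856.2 / 219.60 ≈ 26.7 mL/min

26.7 mL/min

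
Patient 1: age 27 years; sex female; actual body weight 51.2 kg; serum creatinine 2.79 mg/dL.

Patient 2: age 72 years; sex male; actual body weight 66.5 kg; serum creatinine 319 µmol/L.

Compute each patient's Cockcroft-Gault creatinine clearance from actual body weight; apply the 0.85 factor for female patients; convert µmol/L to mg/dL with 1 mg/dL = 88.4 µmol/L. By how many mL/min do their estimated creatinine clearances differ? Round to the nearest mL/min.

Patient 1: CrCl = (140 − 27) × 51.2 / (72 × 2.79) × 0.85 = 5785.6 / 200.88 × 0.85 ≈ 24.5 mL/min
Patient 2: SCr = 319 / 88.4 = 3.609 mg/dL
Patient 2: CrCl = (140 − 72) × 66.5 / (72 × 3.609) = 4522.0 / 259.85 ≈ 17.4 mL/min
|24.5 − 17.4| = 7.1 mL/min

7 mL/min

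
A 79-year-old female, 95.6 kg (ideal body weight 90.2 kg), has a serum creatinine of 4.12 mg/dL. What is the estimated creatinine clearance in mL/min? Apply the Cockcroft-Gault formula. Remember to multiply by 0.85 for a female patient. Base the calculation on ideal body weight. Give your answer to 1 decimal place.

15.8 mL/min

CrCl = (140 − 79) × 90.2 / (72 × 4.12) × 0.85 = 5502.2 / 296.64 × 0.85 ≈ 15.8 mL/min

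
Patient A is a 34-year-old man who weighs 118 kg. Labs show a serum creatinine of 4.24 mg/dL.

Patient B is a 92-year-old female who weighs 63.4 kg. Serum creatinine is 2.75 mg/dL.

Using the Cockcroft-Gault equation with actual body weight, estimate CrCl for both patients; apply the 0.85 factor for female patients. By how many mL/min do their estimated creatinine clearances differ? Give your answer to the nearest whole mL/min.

Patient A: CrCl = (140 − 34) × 118 / (72 × 4.24) = 12508.0 / 305.28 ≈ 41.0 mL/min
Patient B: CrCl = (140 − 92) × 63.4 / (72 × 2.75) × 0.85 = 3043.2 / 198.00 × 0.85 ≈ 13.1 mL/min
|41.0 − 13.1| = 27.9 mL/min

28 mL/min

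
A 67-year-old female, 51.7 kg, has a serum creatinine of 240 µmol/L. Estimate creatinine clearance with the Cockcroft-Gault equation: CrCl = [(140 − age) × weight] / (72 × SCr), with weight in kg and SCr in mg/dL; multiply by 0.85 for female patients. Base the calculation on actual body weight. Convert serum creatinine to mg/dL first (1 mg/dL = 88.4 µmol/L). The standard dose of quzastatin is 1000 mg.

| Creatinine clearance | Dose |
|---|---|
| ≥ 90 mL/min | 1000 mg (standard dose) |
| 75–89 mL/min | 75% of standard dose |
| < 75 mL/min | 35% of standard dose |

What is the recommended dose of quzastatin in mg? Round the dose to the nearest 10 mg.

SCr = 240 / 88.4 = 2.715 mg/dL
CrCl = (140 − 67) × 51.7 / (72 × 2.715) × 0.85 = 3774.1 / 195.48 × 0.85 ≈ 16.4 mL/min
CrCl ≈ 16 mL/min → bracket < 75 mL/min.
35% of 1000 mg = 350 mg

350 mg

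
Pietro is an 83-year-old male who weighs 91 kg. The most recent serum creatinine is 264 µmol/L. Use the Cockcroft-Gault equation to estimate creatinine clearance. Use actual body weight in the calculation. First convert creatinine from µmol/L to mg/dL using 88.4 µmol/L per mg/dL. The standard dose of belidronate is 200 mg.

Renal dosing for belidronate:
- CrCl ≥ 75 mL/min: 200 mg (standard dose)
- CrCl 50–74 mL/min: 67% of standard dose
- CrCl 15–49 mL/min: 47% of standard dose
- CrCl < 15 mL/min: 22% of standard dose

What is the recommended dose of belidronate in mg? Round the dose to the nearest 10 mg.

SCr = 264 / 88.4 = 2.986 mg/dL
CrCl = (140 − 83) × 91 / (72 × 2.986) = 5187.0 / 214.99 ≈ 24.1 mL/min
CrCl ≈ 24 mL/min → bracket 15–49 mL/min.
47% of 200 mg = 94 mg → 90 mg

90 mg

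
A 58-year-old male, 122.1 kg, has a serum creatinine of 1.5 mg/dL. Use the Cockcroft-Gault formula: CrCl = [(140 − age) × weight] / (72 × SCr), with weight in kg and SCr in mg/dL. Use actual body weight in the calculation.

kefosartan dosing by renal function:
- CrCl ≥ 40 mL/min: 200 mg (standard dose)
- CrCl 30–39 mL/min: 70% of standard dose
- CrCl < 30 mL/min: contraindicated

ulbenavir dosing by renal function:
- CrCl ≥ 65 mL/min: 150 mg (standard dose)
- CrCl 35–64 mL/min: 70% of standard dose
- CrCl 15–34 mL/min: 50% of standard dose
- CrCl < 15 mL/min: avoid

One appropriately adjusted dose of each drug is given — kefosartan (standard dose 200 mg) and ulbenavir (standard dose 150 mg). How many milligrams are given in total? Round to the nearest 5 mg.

350 mg

CrCl = (140 − 58) × 122.1 / (72 × 1.5) = 10012.2 / 108.00 ≈ 92.7 mL/min
CrCl ≈ 93 mL/min.
kefosartan: ≥ 40 mL/min → 100% of 200 mg = 200 mg.
ulbenavir: ≥ 65 mL/min → 100% of 150 mg = 150 mg.
Total = 200 + 150 = 350 mg.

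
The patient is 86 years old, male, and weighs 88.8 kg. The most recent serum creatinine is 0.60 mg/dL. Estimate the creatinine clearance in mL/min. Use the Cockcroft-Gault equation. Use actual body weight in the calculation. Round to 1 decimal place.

111.0 mL/min

CrCl = (140 − 86) × 88.8 / (72 × 0.6) = 4795.2 / 43.20 ≈ 111.0 mL/min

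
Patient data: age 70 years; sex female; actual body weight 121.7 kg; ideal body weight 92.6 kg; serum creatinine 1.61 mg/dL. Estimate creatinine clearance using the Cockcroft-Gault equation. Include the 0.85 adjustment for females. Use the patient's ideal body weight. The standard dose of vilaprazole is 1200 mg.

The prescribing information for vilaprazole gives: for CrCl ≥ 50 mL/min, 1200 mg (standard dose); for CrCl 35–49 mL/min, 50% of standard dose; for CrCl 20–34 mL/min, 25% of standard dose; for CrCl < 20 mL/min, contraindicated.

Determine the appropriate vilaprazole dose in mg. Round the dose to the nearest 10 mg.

600 mg

CrCl = (140 − 70) × 92.6 / (72 × 1.61) × 0.85 = 6482.0 / 115.92 × 0.85 ≈ 47.5 mL/min
CrCl ≈ 48 mL/min → bracket 35–49 mL/min.
50% of 1200 mg = 600 mg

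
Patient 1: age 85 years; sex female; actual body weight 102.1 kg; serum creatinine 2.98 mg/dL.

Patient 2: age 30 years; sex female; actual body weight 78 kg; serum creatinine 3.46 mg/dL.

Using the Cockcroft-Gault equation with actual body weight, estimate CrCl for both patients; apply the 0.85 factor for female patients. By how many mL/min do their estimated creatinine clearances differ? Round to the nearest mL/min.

Patient 1: CrCl = (140 − 85) × 102.1 / (72 × 2.98) × 0.85 = 5615.5 / 214.56 × 0.85 ≈ 22.2 mL/min
Patient 2: CrCl = (140 − 30) × 78 / (72 × 3.46) × 0.85 = 8580.0 / 249.12 × 0.85 ≈ 29.3 mL/min
|22.2 − 29.3| = 7.1 mL/min

7 mL/min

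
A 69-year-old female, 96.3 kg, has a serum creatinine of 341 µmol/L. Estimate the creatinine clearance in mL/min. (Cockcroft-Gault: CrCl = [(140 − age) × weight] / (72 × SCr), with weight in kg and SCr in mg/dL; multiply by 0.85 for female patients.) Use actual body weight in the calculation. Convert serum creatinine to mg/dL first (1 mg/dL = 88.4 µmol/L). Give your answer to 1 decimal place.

SCr = 341 / 88.4 = 3.857 mg/dL
CrCl = (140 − 69) × 96.3 / (72 × 3.857) × 0.85 = 6837.3 / 277.70 × 0.85 ≈ 20.9 mL/min

20.9 mL/min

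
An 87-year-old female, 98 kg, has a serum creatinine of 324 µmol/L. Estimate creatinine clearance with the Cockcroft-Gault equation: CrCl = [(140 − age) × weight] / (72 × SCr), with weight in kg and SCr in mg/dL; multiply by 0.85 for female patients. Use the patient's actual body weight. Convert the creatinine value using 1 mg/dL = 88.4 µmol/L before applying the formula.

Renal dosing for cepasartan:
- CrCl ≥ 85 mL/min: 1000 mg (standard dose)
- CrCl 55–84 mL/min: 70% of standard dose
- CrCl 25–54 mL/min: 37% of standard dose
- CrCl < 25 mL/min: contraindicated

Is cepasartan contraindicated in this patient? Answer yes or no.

yes

SCr = 324 / 88.4 = 3.665 mg/dL
CrCl = (140 − 87) × 98 / (72 × 3.665) × 0.85 = 5194.0 / 263.88 × 0.85 ≈ 16.7 mL/min
CrCl ≈ 17 mL/min, which is < 25 mL/min.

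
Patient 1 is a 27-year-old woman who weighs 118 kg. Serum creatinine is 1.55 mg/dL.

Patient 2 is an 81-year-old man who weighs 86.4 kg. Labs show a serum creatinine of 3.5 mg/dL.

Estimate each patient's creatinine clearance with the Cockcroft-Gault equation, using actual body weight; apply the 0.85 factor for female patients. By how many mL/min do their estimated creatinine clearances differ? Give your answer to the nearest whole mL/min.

Patient 1: CrCl = (140 − 27) × 118 / (72 × 1.55) × 0.85 = 13334.0 / 111.60 × 0.85 ≈ 101.6 mL/min
Patient 2: CrCl = (140 − 81) × 86.4 / (72 × 3.5) = 5097.6 / 252.00 ≈ 20.2 mL/min
|101.6 − 20.2| = 81.4 mL/min

81 mL/min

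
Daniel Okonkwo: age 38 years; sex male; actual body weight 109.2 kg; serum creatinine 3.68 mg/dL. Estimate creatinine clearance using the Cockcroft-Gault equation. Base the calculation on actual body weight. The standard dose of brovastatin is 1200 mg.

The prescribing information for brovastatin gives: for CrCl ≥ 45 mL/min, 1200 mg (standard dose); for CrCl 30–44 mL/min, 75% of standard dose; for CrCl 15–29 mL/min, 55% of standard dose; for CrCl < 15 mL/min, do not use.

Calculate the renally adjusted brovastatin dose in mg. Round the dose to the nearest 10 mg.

900 mg

CrCl = (140 − 38) × 109.2 / (72 × 3.68) = 11138.4 / 264.96 ≈ 42.0 mL/min
CrCl ≈ 42 mL/min → bracket 30–44 mL/min.
75% of 1200 mg = 900 mg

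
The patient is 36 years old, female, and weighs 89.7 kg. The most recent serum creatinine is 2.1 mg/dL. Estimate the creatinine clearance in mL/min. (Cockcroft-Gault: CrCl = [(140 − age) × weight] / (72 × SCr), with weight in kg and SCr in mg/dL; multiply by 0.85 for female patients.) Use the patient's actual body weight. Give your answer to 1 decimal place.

CrCl = (140 − 36) × 89.7 / (72 × 2.1) × 0.85 = 9328.8 / 151.20 × 0.85 ≈ 52.4 mL/min

52.4 mL/min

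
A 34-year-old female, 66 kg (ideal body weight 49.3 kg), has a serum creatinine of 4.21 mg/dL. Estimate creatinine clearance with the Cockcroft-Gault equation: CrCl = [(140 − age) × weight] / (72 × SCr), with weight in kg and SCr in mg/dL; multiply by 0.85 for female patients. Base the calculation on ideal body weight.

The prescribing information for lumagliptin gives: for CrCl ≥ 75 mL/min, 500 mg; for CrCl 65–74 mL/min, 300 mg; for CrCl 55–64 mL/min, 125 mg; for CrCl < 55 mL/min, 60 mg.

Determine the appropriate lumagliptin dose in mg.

CrCl = (140 − 34) × 49.3 / (72 × 4.21) × 0.85 = 5225.8 / 303.12 × 0.85 ≈ 14.7 mL/min
CrCl ≈ 15 mL/min → bracket < 55 mL/min.
Dose for this bracket: 60 mg.

60 mg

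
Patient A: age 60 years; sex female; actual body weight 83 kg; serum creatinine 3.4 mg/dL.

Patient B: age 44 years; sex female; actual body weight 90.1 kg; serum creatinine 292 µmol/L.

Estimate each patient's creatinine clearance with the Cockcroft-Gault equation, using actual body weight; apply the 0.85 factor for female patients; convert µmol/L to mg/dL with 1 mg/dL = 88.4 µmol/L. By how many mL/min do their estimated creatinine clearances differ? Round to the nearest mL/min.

8 mL/min

Patient A: CrCl = (140 − 60) × 83 / (72 × 3.4) × 0.85 = 6640.0 / 244.80 × 0.85 ≈ 23.1 mL/min
Patient B: SCr = 292 / 88.4 = 3.303 mg/dL
Patient B: CrCl = (140 − 44) × 90.1 / (72 × 3.303) × 0.85 = 8649.6 / 237.82 × 0.85 ≈ 30.9 mL/min
|23.1 − 30.9| = 7.8 mL/min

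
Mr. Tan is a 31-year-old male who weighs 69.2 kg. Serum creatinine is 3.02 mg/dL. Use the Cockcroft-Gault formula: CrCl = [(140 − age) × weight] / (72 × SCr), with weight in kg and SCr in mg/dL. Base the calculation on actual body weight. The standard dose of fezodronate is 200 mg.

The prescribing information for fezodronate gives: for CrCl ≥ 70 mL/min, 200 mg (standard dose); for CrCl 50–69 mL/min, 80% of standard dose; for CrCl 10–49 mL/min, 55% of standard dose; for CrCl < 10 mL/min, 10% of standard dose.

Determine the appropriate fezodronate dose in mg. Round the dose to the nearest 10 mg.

110 mg

CrCl = (140 − 31) × 69.2 / (72 × 3.02) = 7542.8 / 217.44 ≈ 34.7 mL/min
CrCl ≈ 35 mL/min → bracket 10–49 mL/min.
55% of 200 mg = 110 mg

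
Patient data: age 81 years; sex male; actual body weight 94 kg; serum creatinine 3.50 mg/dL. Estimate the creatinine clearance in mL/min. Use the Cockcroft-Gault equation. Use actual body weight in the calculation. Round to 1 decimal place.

CrCl = (140 − 81) × 94 / (72 × 3.5) = 5546.0 / 252.00 ≈ 22.0 mL/min

22.0 mL/min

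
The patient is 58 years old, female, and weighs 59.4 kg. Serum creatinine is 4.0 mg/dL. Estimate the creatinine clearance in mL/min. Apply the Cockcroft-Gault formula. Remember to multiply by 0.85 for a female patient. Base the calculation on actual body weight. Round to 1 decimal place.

14.4 mL/min

CrCl = (140 − 58) × 59.4 / (72 × 4) × 0.85 = 4870.8 / 288.00 × 0.85 ≈ 14.4 mL/min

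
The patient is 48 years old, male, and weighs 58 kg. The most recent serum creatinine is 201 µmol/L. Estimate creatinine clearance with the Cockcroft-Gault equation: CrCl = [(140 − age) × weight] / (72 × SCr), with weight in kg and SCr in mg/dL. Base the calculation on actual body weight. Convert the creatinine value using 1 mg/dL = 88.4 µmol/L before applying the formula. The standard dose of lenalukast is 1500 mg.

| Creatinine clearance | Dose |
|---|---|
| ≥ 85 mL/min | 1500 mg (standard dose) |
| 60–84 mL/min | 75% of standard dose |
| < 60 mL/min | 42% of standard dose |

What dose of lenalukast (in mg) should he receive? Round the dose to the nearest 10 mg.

SCr = 201 / 88.4 = 2.274 mg/dL
CrCl = (140 − 48) × 58 / (72 × 2.274) = 5336.0 / 163.73 ≈ 32.6 mL/min
CrCl ≈ 33 mL/min → bracket < 60 mL/min.
42% of 1500 mg = 630 mg

630 mg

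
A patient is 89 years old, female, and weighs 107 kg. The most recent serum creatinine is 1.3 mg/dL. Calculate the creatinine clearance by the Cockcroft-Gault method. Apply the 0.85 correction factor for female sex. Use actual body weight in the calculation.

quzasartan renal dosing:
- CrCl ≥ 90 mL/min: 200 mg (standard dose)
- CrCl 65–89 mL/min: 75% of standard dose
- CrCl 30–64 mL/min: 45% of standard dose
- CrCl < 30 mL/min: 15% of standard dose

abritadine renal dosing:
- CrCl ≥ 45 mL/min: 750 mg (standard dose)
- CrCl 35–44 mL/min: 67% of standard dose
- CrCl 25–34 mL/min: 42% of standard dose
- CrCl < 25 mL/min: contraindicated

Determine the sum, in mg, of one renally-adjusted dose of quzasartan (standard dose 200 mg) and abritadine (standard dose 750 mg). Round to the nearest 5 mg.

840 mg

CrCl = (140 − 89) × 107 / (72 × 1.3) × 0.85 = 5457.0 / 93.60 × 0.85 ≈ 49.6 mL/min
CrCl ≈ 50 mL/min.
quzasartan: 30–64 mL/min → 45% of 200 mg = 90 mg.
abritadine: ≥ 45 mL/min → 100% of 750 mg = 750 mg.
Total = 90 + 750 = 840 mg.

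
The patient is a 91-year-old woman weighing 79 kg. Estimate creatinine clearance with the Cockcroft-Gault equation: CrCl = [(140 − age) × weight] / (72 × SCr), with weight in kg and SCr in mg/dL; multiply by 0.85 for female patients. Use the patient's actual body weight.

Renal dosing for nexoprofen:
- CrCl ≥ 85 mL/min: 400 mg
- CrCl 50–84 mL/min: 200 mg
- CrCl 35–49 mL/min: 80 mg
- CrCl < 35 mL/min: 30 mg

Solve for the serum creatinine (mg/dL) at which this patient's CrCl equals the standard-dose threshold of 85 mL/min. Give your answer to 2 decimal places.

Standard dose requires CrCl ≥ 85 mL/min.
Set (140 − 91) × 79 × 0.85 / (72 × SCr) = 85
SCr = (140 − 91) × 79 × 0.85 / (72 × 85) = 0.538 mg/dL

0.54 mg/dL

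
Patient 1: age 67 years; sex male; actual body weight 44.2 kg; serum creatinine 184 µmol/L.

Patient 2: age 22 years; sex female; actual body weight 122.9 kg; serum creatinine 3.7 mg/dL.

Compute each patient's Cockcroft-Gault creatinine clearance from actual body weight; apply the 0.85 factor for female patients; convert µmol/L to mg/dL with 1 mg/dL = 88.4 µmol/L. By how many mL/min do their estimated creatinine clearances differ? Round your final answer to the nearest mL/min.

25 mL/min

Patient 1: SCr = 184 / 88.4 = 2.081 mg/dL
Patient 1: CrCl = (140 − 67) × 44.2 / (72 × 2.081) = 3226.6 / 149.83 ≈ 21.5 mL/min
Patient 2: CrCl = (140 − 22) × 122.9 / (72 × 3.7) × 0.85 = 14502.2 / 266.40 × 0.85 ≈ 46.3 mL/min
|21.5 − 46.3| = 24.8 mL/min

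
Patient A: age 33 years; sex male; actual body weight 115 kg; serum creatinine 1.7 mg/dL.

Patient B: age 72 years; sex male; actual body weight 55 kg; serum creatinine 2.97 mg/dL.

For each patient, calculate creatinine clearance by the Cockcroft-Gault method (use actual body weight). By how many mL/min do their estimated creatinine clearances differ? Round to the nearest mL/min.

83 mL/min

Patient A: CrCl = (140 − 33) × 115 / (72 × 1.7) = 12305.0 / 122.40 ≈ 100.5 mL/min
Patient B: CrCl = (140 − 72) × 55 / (72 × 2.97) = 3740.0 / 213.84 ≈ 17.5 mL/min
|100.5 − 17.5| = 83.0 mL/min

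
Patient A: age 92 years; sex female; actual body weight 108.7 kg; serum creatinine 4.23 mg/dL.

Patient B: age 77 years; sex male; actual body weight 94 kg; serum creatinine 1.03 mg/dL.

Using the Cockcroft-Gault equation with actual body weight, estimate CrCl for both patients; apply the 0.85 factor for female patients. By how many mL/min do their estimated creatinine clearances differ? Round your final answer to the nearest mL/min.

65 mL/min

Patient A: CrCl = (140 − 92) × 108.7 / (72 × 4.23) × 0.85 = 5217.6 / 304.56 × 0.85 ≈ 14.6 mL/min
Patient B: CrCl = (140 − 77) × 94 / (72 × 1.03) = 5922.0 / 74.16 ≈ 79.9 mL/min
|14.6 − 79.9| = 65.3 mL/min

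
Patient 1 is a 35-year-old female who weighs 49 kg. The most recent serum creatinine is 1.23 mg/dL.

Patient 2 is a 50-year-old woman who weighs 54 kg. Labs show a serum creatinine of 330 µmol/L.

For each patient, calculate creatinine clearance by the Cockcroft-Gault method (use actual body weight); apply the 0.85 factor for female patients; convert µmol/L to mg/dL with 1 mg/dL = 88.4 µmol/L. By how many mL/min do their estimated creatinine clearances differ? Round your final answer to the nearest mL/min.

Patient 1: CrCl = (140 − 35) × 49 / (72 × 1.23) × 0.85 = 5145.0 / 88.56 × 0.85 ≈ 49.4 mL/min
Patient 2: SCr = 330 / 88.4 = 3.733 mg/dL
Patient 2: CrCl = (140 − 50) × 54 / (72 × 3.733) × 0.85 = 4860.0 / 268.78 × 0.85 ≈ 15.4 mL/min
|49.4 − 15.4| = 34.0 mL/min

34 mL/min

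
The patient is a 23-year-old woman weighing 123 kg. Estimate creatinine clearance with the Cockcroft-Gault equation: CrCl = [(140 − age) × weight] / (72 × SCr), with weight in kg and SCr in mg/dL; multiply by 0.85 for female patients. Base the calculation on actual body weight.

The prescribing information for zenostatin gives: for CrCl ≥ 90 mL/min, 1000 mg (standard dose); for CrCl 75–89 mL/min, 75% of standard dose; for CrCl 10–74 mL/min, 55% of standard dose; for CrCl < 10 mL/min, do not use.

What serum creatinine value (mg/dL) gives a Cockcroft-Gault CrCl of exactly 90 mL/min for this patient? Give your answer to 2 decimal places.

Standard dose requires CrCl ≥ 90 mL/min.
Set (140 − 23) × 123 × 0.85 / (72 × SCr) = 90
SCr = (140 − 23) × 123 × 0.85 / (72 × 90) = 1.888 mg/dL

1.89 mg/dL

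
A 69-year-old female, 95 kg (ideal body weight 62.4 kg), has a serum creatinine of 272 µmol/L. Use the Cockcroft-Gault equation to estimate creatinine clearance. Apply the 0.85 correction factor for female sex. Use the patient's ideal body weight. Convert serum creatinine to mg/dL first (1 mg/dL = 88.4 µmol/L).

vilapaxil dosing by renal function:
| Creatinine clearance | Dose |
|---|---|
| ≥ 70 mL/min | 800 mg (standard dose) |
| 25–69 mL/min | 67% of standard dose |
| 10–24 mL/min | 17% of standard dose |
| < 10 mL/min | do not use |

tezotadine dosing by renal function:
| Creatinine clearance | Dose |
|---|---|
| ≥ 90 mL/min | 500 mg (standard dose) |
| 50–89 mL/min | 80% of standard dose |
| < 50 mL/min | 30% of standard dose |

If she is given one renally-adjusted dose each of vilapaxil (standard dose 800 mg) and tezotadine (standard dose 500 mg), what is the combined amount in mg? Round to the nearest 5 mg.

285 mg

SCr = 272 / 88.4 = 3.077 mg/dL
CrCl = (140 − 69) × 62.4 / (72 × 3.077) × 0.85 = 4430.4 / 221.54 × 0.85 ≈ 17.0 mL/min
CrCl ≈ 17 mL/min.
vilapaxil: 10–24 mL/min → 17% of 800 mg = 136 mg.
tezotadine: < 50 mL/min → 30% of 500 mg = 150 mg.
Total = 136 + 150 = 286 mg.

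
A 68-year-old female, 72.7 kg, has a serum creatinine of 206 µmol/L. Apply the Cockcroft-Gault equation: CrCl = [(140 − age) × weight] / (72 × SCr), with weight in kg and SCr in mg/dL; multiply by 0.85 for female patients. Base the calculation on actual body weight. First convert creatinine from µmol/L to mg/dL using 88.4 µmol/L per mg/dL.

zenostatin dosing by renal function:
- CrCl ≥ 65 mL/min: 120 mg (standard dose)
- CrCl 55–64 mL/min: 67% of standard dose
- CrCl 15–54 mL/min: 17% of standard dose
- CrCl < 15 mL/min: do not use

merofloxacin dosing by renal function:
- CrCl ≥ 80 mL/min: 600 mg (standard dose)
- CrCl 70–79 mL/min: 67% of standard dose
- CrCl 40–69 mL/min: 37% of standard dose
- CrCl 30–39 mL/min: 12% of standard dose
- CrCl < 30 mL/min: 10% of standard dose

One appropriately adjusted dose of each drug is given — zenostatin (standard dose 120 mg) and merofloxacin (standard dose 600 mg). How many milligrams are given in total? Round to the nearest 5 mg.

80 mg

SCr = 206 / 88.4 = 2.33 mg/dL
CrCl = (140 − 68) × 72.7 / (72 × 2.33) × 0.85 = 5234.4 / 167.76 × 0.85 ≈ 26.5 mL/min
CrCl ≈ 27 mL/min.
zenostatin: 15–54 mL/min → 17% of 120 mg = 20.4 mg.
merofloxacin: < 30 mL/min → 10% of 600 mg = 60 mg.
Total = 20.4 + 60 = 80.4 mg.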